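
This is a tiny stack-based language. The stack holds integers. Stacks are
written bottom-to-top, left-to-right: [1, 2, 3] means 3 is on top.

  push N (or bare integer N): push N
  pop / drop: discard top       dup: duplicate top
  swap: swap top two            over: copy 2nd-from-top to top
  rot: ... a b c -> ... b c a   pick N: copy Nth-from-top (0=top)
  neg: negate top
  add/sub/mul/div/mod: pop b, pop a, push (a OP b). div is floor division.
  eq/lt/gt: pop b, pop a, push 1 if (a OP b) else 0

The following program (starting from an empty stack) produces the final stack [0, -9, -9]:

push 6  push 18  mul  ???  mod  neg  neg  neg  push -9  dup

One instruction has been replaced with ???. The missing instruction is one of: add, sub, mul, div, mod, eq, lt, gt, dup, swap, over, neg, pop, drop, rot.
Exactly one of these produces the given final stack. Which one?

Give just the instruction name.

Answer: dup

Derivation:
Stack before ???: [108]
Stack after ???:  [108, 108]
The instruction that transforms [108] -> [108, 108] is: dup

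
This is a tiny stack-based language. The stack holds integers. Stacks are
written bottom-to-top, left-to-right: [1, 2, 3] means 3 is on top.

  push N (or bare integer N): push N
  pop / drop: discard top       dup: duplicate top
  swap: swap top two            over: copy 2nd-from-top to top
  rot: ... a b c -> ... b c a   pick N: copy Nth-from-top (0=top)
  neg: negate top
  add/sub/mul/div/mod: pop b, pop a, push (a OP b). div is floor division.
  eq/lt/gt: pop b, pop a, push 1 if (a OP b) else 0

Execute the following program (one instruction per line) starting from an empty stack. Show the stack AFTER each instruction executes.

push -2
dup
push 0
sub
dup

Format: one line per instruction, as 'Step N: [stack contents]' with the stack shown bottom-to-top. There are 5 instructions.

Step 1: [-2]
Step 2: [-2, -2]
Step 3: [-2, -2, 0]
Step 4: [-2, -2]
Step 5: [-2, -2, -2]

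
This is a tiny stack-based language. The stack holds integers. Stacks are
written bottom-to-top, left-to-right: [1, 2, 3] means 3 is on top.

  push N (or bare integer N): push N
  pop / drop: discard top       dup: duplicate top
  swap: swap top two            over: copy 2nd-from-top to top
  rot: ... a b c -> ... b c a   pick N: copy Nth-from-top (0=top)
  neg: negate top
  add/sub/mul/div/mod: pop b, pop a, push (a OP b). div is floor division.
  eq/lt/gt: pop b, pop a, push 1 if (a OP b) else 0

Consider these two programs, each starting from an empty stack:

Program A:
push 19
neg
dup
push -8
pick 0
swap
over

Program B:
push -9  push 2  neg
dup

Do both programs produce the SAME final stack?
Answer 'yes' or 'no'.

Answer: no

Derivation:
Program A trace:
  After 'push 19': [19]
  After 'neg': [-19]
  After 'dup': [-19, -19]
  After 'push -8': [-19, -19, -8]
  After 'pick 0': [-19, -19, -8, -8]
  After 'swap': [-19, -19, -8, -8]
  After 'over': [-19, -19, -8, -8, -8]
Program A final stack: [-19, -19, -8, -8, -8]

Program B trace:
  After 'push -9': [-9]
  After 'push 2': [-9, 2]
  After 'neg': [-9, -2]
  After 'dup': [-9, -2, -2]
Program B final stack: [-9, -2, -2]
Same: no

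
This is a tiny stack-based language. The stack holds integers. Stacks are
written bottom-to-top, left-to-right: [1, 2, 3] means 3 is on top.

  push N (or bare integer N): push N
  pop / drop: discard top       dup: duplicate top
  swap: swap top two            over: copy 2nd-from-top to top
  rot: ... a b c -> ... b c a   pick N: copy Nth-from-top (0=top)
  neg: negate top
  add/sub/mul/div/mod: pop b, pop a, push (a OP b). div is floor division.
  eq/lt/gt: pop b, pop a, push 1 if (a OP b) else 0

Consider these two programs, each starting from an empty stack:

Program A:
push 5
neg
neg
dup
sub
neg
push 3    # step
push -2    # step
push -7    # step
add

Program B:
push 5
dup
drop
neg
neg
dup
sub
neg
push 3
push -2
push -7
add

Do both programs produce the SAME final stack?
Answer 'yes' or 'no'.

Program A trace:
  After 'push 5': [5]
  After 'neg': [-5]
  After 'neg': [5]
  After 'dup': [5, 5]
  After 'sub': [0]
  After 'neg': [0]
  After 'push 3': [0, 3]
  After 'push -2': [0, 3, -2]
  After 'push -7': [0, 3, -2, -7]
  After 'add': [0, 3, -9]
Program A final stack: [0, 3, -9]

Program B trace:
  After 'push 5': [5]
  After 'dup': [5, 5]
  After 'drop': [5]
  After 'neg': [-5]
  After 'neg': [5]
  After 'dup': [5, 5]
  After 'sub': [0]
  After 'neg': [0]
  After 'push 3': [0, 3]
  After 'push -2': [0, 3, -2]
  After 'push -7': [0, 3, -2, -7]
  After 'add': [0, 3, -9]
Program B final stack: [0, 3, -9]
Same: yes

Answer: yes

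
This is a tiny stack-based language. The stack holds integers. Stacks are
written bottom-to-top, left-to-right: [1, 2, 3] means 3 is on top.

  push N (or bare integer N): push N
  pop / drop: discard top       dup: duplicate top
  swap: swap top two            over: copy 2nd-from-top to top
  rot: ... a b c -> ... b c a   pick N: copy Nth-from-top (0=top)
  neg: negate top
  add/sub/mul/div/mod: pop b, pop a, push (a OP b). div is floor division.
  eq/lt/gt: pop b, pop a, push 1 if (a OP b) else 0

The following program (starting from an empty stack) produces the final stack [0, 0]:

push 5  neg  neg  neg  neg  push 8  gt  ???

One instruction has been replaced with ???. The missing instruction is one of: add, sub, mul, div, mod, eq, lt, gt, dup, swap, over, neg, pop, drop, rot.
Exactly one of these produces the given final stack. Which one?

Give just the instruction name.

Answer: dup

Derivation:
Stack before ???: [0]
Stack after ???:  [0, 0]
The instruction that transforms [0] -> [0, 0] is: dup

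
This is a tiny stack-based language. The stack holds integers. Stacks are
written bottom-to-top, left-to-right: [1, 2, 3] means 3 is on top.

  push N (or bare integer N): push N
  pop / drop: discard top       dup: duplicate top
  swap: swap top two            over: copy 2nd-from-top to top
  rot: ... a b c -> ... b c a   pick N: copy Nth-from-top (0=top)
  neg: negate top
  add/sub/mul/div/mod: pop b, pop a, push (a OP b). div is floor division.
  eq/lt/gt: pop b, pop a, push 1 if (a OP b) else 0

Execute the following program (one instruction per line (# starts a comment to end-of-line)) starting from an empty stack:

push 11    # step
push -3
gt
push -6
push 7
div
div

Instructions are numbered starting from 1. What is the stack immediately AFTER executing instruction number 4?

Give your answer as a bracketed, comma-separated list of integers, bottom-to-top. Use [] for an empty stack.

Answer: [1, -6]

Derivation:
Step 1 ('push 11'): [11]
Step 2 ('push -3'): [11, -3]
Step 3 ('gt'): [1]
Step 4 ('push -6'): [1, -6]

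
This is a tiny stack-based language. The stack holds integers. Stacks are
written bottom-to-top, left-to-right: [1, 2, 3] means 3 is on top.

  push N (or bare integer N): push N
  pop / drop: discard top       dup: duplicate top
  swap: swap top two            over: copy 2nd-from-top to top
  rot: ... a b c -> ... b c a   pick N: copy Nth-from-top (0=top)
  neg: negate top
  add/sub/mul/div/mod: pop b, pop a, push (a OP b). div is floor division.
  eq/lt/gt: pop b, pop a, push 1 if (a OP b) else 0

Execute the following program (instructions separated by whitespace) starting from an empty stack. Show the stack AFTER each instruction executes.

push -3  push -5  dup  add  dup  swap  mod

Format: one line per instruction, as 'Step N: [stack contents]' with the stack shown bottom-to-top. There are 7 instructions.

Step 1: [-3]
Step 2: [-3, -5]
Step 3: [-3, -5, -5]
Step 4: [-3, -10]
Step 5: [-3, -10, -10]
Step 6: [-3, -10, -10]
Step 7: [-3, 0]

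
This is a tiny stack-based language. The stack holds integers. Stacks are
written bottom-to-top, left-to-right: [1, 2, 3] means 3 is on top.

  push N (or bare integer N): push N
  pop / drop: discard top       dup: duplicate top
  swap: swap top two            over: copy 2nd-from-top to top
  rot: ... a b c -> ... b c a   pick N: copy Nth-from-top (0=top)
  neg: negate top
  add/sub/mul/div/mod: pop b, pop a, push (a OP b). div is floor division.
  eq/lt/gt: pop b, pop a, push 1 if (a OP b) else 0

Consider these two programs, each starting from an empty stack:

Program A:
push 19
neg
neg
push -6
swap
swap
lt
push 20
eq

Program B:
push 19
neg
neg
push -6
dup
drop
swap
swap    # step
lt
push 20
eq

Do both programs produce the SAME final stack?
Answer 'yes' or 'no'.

Program A trace:
  After 'push 19': [19]
  After 'neg': [-19]
  After 'neg': [19]
  After 'push -6': [19, -6]
  After 'swap': [-6, 19]
  After 'swap': [19, -6]
  After 'lt': [0]
  After 'push 20': [0, 20]
  After 'eq': [0]
Program A final stack: [0]

Program B trace:
  After 'push 19': [19]
  After 'neg': [-19]
  After 'neg': [19]
  After 'push -6': [19, -6]
  After 'dup': [19, -6, -6]
  After 'drop': [19, -6]
  After 'swap': [-6, 19]
  After 'swap': [19, -6]
  After 'lt': [0]
  After 'push 20': [0, 20]
  After 'eq': [0]
Program B final stack: [0]
Same: yes

Answer: yes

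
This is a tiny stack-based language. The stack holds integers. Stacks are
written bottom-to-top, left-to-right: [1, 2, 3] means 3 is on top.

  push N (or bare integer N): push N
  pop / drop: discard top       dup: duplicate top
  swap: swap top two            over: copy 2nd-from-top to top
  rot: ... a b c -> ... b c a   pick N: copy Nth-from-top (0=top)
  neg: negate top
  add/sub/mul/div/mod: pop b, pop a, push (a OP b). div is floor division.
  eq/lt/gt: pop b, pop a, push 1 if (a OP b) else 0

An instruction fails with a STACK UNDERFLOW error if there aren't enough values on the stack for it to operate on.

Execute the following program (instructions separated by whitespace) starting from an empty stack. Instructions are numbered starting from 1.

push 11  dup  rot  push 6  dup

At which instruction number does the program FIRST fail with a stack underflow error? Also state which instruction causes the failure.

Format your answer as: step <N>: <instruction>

Step 1 ('push 11'): stack = [11], depth = 1
Step 2 ('dup'): stack = [11, 11], depth = 2
Step 3 ('rot'): needs 3 value(s) but depth is 2 — STACK UNDERFLOW

Answer: step 3: rot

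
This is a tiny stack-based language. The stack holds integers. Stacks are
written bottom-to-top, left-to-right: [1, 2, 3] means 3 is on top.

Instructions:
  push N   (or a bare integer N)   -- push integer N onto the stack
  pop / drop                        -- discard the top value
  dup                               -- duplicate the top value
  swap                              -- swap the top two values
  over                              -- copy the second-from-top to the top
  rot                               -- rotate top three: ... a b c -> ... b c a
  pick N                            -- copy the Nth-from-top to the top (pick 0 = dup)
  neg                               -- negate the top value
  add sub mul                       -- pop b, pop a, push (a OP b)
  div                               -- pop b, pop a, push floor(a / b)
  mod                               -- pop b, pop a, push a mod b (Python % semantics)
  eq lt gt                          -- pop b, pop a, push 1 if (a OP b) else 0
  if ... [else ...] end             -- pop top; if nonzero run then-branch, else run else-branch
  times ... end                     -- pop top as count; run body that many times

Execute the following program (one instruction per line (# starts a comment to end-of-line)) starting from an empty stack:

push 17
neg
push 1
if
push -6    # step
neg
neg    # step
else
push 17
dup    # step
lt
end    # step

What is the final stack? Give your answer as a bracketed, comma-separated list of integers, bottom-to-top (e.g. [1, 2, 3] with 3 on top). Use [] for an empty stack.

Answer: [-17, -6]

Derivation:
After 'push 17': [17]
After 'neg': [-17]
After 'push 1': [-17, 1]
After 'if': [-17]
After 'push -6': [-17, -6]
After 'neg': [-17, 6]
After 'neg': [-17, -6]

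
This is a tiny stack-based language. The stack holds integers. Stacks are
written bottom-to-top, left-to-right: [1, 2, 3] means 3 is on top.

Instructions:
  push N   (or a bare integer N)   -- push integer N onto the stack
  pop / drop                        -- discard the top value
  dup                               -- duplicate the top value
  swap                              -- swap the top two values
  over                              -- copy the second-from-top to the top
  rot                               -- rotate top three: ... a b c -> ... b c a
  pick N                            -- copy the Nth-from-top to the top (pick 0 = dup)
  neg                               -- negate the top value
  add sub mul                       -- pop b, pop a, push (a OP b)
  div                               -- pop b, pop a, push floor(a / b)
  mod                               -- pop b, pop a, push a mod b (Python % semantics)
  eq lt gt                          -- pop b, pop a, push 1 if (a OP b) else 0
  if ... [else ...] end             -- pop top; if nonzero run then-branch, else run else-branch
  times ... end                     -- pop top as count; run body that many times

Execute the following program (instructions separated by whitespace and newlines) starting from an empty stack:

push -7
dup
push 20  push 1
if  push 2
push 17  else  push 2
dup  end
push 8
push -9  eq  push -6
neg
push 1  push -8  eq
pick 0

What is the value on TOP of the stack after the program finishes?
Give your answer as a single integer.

Answer: 0

Derivation:
After 'push -7': [-7]
After 'dup': [-7, -7]
After 'push 20': [-7, -7, 20]
After 'push 1': [-7, -7, 20, 1]
After 'if': [-7, -7, 20]
After 'push 2': [-7, -7, 20, 2]
After 'push 17': [-7, -7, 20, 2, 17]
After 'push 8': [-7, -7, 20, 2, 17, 8]
After 'push -9': [-7, -7, 20, 2, 17, 8, -9]
After 'eq': [-7, -7, 20, 2, 17, 0]
After 'push -6': [-7, -7, 20, 2, 17, 0, -6]
After 'neg': [-7, -7, 20, 2, 17, 0, 6]
After 'push 1': [-7, -7, 20, 2, 17, 0, 6, 1]
After 'push -8': [-7, -7, 20, 2, 17, 0, 6, 1, -8]
After 'eq': [-7, -7, 20, 2, 17, 0, 6, 0]
After 'pick 0': [-7, -7, 20, 2, 17, 0, 6, 0, 0]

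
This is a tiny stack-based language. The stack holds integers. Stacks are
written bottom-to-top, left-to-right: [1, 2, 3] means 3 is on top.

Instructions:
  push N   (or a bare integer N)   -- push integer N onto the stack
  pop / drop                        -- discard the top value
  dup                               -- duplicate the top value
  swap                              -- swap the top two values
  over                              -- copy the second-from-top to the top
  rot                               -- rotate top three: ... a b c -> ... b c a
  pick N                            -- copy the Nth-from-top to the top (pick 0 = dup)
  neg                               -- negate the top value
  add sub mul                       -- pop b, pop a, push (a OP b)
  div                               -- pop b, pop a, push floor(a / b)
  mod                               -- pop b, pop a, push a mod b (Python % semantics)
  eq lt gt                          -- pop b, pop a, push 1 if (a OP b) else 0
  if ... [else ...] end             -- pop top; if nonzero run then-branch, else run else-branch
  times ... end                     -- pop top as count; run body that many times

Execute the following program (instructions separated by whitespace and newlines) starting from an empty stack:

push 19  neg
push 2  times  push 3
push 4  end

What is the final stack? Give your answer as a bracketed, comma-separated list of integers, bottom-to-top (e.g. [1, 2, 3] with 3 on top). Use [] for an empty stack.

After 'push 19': [19]
After 'neg': [-19]
After 'push 2': [-19, 2]
After 'times': [-19]
After 'push 3': [-19, 3]
After 'push 4': [-19, 3, 4]
After 'push 3': [-19, 3, 4, 3]
After 'push 4': [-19, 3, 4, 3, 4]

Answer: [-19, 3, 4, 3, 4]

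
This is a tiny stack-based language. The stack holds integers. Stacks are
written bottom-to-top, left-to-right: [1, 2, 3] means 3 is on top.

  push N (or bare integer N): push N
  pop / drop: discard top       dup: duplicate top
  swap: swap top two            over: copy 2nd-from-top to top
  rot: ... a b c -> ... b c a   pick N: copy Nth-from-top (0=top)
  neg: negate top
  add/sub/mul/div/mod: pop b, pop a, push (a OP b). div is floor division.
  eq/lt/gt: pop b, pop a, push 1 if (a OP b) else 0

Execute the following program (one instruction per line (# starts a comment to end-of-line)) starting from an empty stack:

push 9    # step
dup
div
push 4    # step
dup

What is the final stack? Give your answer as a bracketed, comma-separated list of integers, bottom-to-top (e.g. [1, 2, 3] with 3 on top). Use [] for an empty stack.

After 'push 9': [9]
After 'dup': [9, 9]
After 'div': [1]
After 'push 4': [1, 4]
After 'dup': [1, 4, 4]

Answer: [1, 4, 4]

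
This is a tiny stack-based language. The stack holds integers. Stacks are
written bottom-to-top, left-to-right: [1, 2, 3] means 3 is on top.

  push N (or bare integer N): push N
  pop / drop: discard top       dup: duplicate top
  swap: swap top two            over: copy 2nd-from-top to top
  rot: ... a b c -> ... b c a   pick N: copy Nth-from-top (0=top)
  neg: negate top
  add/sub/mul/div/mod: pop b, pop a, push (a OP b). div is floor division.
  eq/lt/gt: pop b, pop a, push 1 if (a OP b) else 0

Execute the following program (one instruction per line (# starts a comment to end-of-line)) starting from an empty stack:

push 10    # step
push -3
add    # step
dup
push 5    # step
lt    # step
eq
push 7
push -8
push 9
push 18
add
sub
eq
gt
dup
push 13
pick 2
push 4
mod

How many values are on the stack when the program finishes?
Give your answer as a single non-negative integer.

After 'push 10': stack = [10] (depth 1)
After 'push -3': stack = [10, -3] (depth 2)
After 'add': stack = [7] (depth 1)
After 'dup': stack = [7, 7] (depth 2)
After 'push 5': stack = [7, 7, 5] (depth 3)
After 'lt': stack = [7, 0] (depth 2)
After 'eq': stack = [0] (depth 1)
After 'push 7': stack = [0, 7] (depth 2)
After 'push -8': stack = [0, 7, -8] (depth 3)
After 'push 9': stack = [0, 7, -8, 9] (depth 4)
After 'push 18': stack = [0, 7, -8, 9, 18] (depth 5)
After 'add': stack = [0, 7, -8, 27] (depth 4)
After 'sub': stack = [0, 7, -35] (depth 3)
After 'eq': stack = [0, 0] (depth 2)
After 'gt': stack = [0] (depth 1)
After 'dup': stack = [0, 0] (depth 2)
After 'push 13': stack = [0, 0, 13] (depth 3)
After 'pick 2': stack = [0, 0, 13, 0] (depth 4)
After 'push 4': stack = [0, 0, 13, 0, 4] (depth 5)
After 'mod': stack = [0, 0, 13, 0] (depth 4)

Answer: 4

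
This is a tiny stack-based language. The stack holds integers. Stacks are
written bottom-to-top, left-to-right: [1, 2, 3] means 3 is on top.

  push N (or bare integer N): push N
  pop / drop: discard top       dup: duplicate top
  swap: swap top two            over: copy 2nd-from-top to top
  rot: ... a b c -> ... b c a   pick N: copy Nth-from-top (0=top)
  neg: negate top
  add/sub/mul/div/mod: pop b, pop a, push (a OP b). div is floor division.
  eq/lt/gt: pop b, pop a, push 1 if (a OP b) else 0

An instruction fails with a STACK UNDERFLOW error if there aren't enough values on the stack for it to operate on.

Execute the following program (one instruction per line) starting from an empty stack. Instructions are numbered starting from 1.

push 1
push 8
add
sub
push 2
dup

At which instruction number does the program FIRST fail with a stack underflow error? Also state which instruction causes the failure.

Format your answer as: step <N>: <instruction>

Step 1 ('push 1'): stack = [1], depth = 1
Step 2 ('push 8'): stack = [1, 8], depth = 2
Step 3 ('add'): stack = [9], depth = 1
Step 4 ('sub'): needs 2 value(s) but depth is 1 — STACK UNDERFLOW

Answer: step 4: sub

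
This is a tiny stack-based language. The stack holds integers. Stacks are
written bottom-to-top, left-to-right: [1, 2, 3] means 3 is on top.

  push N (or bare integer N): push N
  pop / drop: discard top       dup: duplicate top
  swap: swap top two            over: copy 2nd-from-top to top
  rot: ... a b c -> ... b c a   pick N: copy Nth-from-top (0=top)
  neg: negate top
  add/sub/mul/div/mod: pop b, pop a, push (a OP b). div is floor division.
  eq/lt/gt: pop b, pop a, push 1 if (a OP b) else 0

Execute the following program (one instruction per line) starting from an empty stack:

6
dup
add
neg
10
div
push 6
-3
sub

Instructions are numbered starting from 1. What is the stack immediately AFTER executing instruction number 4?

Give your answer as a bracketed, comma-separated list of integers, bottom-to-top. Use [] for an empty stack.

Step 1 ('6'): [6]
Step 2 ('dup'): [6, 6]
Step 3 ('add'): [12]
Step 4 ('neg'): [-12]

Answer: [-12]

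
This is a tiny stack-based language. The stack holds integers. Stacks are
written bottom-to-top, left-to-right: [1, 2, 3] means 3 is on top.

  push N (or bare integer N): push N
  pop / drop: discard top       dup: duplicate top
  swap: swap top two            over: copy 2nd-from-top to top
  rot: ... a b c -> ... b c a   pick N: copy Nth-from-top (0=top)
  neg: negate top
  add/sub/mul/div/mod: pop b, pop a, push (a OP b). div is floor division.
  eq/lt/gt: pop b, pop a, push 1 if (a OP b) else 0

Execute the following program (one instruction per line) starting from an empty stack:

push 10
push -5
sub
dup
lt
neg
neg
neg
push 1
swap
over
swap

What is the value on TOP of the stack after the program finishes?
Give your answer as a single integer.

After 'push 10': [10]
After 'push -5': [10, -5]
After 'sub': [15]
After 'dup': [15, 15]
After 'lt': [0]
After 'neg': [0]
After 'neg': [0]
After 'neg': [0]
After 'push 1': [0, 1]
After 'swap': [1, 0]
After 'over': [1, 0, 1]
After 'swap': [1, 1, 0]

Answer: 0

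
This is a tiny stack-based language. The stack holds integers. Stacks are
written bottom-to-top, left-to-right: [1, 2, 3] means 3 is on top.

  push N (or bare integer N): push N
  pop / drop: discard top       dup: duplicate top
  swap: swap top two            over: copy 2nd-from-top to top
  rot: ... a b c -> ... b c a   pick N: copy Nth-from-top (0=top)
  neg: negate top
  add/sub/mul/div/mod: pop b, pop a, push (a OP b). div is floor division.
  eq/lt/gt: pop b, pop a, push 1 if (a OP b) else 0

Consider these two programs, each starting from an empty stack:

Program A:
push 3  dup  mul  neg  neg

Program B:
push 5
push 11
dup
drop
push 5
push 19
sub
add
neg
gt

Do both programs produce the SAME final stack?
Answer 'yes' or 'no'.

Program A trace:
  After 'push 3': [3]
  After 'dup': [3, 3]
  After 'mul': [9]
  After 'neg': [-9]
  After 'neg': [9]
Program A final stack: [9]

Program B trace:
  After 'push 5': [5]
  After 'push 11': [5, 11]
  After 'dup': [5, 11, 11]
  After 'drop': [5, 11]
  After 'push 5': [5, 11, 5]
  After 'push 19': [5, 11, 5, 19]
  After 'sub': [5, 11, -14]
  After 'add': [5, -3]
  After 'neg': [5, 3]
  After 'gt': [1]
Program B final stack: [1]
Same: no

Answer: no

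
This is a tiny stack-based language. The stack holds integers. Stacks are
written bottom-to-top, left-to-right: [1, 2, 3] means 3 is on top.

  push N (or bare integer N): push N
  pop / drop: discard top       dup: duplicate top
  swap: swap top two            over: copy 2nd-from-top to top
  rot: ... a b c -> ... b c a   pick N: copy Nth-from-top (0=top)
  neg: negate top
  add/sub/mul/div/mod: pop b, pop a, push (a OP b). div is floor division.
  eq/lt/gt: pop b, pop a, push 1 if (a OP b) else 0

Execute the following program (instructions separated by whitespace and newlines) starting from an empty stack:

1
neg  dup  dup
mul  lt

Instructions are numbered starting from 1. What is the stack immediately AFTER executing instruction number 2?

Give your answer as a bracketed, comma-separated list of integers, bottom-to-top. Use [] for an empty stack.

Answer: [-1]

Derivation:
Step 1 ('1'): [1]
Step 2 ('neg'): [-1]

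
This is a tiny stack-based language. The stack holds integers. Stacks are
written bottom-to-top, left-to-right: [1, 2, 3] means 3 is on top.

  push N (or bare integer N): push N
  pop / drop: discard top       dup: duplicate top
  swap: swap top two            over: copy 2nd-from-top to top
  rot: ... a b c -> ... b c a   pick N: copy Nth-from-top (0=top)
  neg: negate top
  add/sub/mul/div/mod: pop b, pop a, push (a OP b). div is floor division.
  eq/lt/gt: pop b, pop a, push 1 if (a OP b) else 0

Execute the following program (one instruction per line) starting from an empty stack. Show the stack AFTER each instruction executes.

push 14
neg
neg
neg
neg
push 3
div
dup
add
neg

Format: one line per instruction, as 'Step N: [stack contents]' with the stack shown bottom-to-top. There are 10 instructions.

Step 1: [14]
Step 2: [-14]
Step 3: [14]
Step 4: [-14]
Step 5: [14]
Step 6: [14, 3]
Step 7: [4]
Step 8: [4, 4]
Step 9: [8]
Step 10: [-8]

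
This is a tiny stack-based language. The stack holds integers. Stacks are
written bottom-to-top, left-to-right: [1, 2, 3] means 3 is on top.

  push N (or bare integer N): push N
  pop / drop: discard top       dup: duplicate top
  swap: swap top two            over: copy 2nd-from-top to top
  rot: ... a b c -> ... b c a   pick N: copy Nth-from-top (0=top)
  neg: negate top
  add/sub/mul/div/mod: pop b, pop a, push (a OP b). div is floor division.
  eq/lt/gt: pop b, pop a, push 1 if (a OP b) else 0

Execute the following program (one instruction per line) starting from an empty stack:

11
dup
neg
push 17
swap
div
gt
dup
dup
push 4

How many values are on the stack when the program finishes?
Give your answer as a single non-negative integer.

Answer: 4

Derivation:
After 'push 11': stack = [11] (depth 1)
After 'dup': stack = [11, 11] (depth 2)
After 'neg': stack = [11, -11] (depth 2)
After 'push 17': stack = [11, -11, 17] (depth 3)
After 'swap': stack = [11, 17, -11] (depth 3)
After 'div': stack = [11, -2] (depth 2)
After 'gt': stack = [1] (depth 1)
After 'dup': stack = [1, 1] (depth 2)
After 'dup': stack = [1, 1, 1] (depth 3)
After 'push 4': stack = [1, 1, 1, 4] (depth 4)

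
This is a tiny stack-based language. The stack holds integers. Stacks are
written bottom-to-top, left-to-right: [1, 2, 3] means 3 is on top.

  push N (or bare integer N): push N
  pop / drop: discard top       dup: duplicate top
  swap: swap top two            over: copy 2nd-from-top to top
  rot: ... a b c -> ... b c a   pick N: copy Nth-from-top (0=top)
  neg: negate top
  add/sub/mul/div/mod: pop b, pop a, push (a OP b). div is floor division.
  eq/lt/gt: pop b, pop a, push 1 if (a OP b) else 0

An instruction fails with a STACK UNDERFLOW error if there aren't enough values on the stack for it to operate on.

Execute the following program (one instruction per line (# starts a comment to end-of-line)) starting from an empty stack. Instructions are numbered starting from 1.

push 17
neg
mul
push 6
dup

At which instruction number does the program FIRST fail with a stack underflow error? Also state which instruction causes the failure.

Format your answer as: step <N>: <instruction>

Answer: step 3: mul

Derivation:
Step 1 ('push 17'): stack = [17], depth = 1
Step 2 ('neg'): stack = [-17], depth = 1
Step 3 ('mul'): needs 2 value(s) but depth is 1 — STACK UNDERFLOW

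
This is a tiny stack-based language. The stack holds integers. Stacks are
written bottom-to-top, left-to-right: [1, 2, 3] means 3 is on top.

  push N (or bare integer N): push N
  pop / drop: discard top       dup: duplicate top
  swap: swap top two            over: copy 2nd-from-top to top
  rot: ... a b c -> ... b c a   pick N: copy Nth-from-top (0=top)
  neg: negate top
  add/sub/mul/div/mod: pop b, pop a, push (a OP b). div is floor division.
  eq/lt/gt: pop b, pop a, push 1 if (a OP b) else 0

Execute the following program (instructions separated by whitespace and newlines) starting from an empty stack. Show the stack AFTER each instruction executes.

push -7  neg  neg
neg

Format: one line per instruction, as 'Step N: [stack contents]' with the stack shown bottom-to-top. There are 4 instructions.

Step 1: [-7]
Step 2: [7]
Step 3: [-7]
Step 4: [7]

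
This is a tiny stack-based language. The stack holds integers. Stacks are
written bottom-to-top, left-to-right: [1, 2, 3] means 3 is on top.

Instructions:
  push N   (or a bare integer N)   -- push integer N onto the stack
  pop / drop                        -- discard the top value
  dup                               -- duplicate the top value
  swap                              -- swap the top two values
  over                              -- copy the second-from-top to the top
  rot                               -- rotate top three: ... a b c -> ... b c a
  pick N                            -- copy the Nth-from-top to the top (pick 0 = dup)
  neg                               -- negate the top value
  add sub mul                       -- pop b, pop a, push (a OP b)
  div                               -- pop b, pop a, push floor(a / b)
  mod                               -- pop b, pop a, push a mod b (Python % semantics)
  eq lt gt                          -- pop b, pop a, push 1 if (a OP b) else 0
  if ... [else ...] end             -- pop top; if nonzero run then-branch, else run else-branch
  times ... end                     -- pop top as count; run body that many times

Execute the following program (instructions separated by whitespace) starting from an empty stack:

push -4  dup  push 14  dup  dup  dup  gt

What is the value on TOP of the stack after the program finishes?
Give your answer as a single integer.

After 'push -4': [-4]
After 'dup': [-4, -4]
After 'push 14': [-4, -4, 14]
After 'dup': [-4, -4, 14, 14]
After 'dup': [-4, -4, 14, 14, 14]
After 'dup': [-4, -4, 14, 14, 14, 14]
After 'gt': [-4, -4, 14, 14, 0]

Answer: 0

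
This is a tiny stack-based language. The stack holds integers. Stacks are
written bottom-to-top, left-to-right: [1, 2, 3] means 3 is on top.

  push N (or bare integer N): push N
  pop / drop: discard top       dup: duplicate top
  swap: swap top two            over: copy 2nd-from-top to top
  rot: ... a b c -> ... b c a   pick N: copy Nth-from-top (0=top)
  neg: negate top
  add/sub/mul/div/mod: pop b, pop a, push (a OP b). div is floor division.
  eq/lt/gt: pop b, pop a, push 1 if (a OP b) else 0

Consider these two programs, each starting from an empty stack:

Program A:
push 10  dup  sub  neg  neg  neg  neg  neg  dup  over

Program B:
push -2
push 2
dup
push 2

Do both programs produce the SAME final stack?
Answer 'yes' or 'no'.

Program A trace:
  After 'push 10': [10]
  After 'dup': [10, 10]
  After 'sub': [0]
  After 'neg': [0]
  After 'neg': [0]
  After 'neg': [0]
  After 'neg': [0]
  After 'neg': [0]
  After 'dup': [0, 0]
  After 'over': [0, 0, 0]
Program A final stack: [0, 0, 0]

Program B trace:
  After 'push -2': [-2]
  After 'push 2': [-2, 2]
  After 'dup': [-2, 2, 2]
  After 'push 2': [-2, 2, 2, 2]
Program B final stack: [-2, 2, 2, 2]
Same: no

Answer: no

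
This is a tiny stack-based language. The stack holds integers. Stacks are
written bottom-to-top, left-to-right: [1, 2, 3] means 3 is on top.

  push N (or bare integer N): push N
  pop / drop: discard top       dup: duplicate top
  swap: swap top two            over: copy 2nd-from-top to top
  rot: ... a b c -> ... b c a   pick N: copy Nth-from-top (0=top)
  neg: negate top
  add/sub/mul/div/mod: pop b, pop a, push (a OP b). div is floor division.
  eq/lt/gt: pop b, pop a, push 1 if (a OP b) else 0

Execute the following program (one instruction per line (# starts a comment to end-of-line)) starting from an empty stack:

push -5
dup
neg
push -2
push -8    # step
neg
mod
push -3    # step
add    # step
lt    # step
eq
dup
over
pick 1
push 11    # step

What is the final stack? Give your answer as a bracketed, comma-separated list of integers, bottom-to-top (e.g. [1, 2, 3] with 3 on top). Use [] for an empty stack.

Answer: [0, 0, 0, 0, 11]

Derivation:
After 'push -5': [-5]
After 'dup': [-5, -5]
After 'neg': [-5, 5]
After 'push -2': [-5, 5, -2]
After 'push -8': [-5, 5, -2, -8]
After 'neg': [-5, 5, -2, 8]
After 'mod': [-5, 5, 6]
After 'push -3': [-5, 5, 6, -3]
After 'add': [-5, 5, 3]
After 'lt': [-5, 0]
After 'eq': [0]
After 'dup': [0, 0]
After 'over': [0, 0, 0]
After 'pick 1': [0, 0, 0, 0]
After 'push 11': [0, 0, 0, 0, 11]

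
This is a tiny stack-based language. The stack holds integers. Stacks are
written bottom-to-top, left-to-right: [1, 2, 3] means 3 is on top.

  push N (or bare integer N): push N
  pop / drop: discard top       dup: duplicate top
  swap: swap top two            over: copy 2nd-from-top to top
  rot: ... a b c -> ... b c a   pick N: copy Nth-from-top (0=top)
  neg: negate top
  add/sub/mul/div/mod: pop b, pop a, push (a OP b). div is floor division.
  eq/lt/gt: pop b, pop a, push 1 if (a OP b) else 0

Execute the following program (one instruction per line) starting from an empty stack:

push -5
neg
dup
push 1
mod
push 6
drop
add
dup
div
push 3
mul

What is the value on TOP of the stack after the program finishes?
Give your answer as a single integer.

After 'push -5': [-5]
After 'neg': [5]
After 'dup': [5, 5]
After 'push 1': [5, 5, 1]
After 'mod': [5, 0]
After 'push 6': [5, 0, 6]
After 'drop': [5, 0]
After 'add': [5]
After 'dup': [5, 5]
After 'div': [1]
After 'push 3': [1, 3]
After 'mul': [3]

Answer: 3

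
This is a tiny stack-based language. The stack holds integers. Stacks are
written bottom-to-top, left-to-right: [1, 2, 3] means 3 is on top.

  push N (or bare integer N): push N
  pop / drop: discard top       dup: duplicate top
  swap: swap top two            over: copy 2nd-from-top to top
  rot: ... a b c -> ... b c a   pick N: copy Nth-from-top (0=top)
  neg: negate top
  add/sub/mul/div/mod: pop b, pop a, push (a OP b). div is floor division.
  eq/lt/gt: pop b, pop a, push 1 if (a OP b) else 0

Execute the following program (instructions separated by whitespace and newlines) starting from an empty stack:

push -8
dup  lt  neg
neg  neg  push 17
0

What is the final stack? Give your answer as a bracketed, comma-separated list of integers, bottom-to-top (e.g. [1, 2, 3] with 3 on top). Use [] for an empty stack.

Answer: [0, 17, 0]

Derivation:
After 'push -8': [-8]
After 'dup': [-8, -8]
After 'lt': [0]
After 'neg': [0]
After 'neg': [0]
After 'neg': [0]
After 'push 17': [0, 17]
After 'push 0': [0, 17, 0]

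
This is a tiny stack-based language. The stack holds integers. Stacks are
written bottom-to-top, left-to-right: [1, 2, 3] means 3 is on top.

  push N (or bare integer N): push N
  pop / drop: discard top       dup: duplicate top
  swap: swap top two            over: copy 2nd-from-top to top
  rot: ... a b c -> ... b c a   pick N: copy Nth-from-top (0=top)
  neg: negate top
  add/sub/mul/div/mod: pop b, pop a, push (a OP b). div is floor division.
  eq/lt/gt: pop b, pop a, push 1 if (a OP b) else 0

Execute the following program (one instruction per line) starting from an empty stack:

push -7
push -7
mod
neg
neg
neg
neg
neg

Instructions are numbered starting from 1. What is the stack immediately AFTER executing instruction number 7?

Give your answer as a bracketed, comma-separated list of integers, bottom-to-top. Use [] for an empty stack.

Answer: [0]

Derivation:
Step 1 ('push -7'): [-7]
Step 2 ('push -7'): [-7, -7]
Step 3 ('mod'): [0]
Step 4 ('neg'): [0]
Step 5 ('neg'): [0]
Step 6 ('neg'): [0]
Step 7 ('neg'): [0]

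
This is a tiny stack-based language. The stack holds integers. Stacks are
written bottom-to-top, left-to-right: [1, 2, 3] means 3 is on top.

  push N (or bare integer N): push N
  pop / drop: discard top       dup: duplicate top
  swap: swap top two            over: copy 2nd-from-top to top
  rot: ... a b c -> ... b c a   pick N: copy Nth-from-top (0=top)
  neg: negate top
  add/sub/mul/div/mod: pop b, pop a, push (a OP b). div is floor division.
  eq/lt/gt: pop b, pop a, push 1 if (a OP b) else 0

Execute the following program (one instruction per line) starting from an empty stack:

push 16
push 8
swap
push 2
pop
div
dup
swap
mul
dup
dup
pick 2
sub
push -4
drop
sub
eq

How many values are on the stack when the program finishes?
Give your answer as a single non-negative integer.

After 'push 16': stack = [16] (depth 1)
After 'push 8': stack = [16, 8] (depth 2)
After 'swap': stack = [8, 16] (depth 2)
After 'push 2': stack = [8, 16, 2] (depth 3)
After 'pop': stack = [8, 16] (depth 2)
After 'div': stack = [0] (depth 1)
After 'dup': stack = [0, 0] (depth 2)
After 'swap': stack = [0, 0] (depth 2)
After 'mul': stack = [0] (depth 1)
After 'dup': stack = [0, 0] (depth 2)
After 'dup': stack = [0, 0, 0] (depth 3)
After 'pick 2': stack = [0, 0, 0, 0] (depth 4)
After 'sub': stack = [0, 0, 0] (depth 3)
After 'push -4': stack = [0, 0, 0, -4] (depth 4)
After 'drop': stack = [0, 0, 0] (depth 3)
After 'sub': stack = [0, 0] (depth 2)
After 'eq': stack = [1] (depth 1)

Answer: 1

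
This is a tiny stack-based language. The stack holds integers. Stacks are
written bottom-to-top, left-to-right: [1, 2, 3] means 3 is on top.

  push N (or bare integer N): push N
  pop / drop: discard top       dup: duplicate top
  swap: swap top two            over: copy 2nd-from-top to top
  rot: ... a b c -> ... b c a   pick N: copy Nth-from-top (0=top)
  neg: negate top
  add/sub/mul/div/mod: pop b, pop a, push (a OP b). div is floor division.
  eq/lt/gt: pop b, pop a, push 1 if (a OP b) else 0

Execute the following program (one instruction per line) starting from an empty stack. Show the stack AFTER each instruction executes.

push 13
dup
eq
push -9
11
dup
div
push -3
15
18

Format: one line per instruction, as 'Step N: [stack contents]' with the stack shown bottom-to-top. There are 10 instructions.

Step 1: [13]
Step 2: [13, 13]
Step 3: [1]
Step 4: [1, -9]
Step 5: [1, -9, 11]
Step 6: [1, -9, 11, 11]
Step 7: [1, -9, 1]
Step 8: [1, -9, 1, -3]
Step 9: [1, -9, 1, -3, 15]
Step 10: [1, -9, 1, -3, 15, 18]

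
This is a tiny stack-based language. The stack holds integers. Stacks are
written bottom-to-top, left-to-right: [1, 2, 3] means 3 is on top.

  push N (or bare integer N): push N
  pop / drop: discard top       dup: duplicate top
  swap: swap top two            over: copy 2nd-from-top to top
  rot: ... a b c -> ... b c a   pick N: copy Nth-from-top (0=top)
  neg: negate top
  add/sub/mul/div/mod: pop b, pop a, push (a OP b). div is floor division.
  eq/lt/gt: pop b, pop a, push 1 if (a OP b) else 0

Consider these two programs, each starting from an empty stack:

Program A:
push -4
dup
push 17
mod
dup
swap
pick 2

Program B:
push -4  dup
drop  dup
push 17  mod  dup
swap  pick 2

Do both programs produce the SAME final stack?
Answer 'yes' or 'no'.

Answer: yes

Derivation:
Program A trace:
  After 'push -4': [-4]
  After 'dup': [-4, -4]
  After 'push 17': [-4, -4, 17]
  After 'mod': [-4, 13]
  After 'dup': [-4, 13, 13]
  After 'swap': [-4, 13, 13]
  After 'pick 2': [-4, 13, 13, -4]
Program A final stack: [-4, 13, 13, -4]

Program B trace:
  After 'push -4': [-4]
  After 'dup': [-4, -4]
  After 'drop': [-4]
  After 'dup': [-4, -4]
  After 'push 17': [-4, -4, 17]
  After 'mod': [-4, 13]
  After 'dup': [-4, 13, 13]
  After 'swap': [-4, 13, 13]
  After 'pick 2': [-4, 13, 13, -4]
Program B final stack: [-4, 13, 13, -4]
Same: yes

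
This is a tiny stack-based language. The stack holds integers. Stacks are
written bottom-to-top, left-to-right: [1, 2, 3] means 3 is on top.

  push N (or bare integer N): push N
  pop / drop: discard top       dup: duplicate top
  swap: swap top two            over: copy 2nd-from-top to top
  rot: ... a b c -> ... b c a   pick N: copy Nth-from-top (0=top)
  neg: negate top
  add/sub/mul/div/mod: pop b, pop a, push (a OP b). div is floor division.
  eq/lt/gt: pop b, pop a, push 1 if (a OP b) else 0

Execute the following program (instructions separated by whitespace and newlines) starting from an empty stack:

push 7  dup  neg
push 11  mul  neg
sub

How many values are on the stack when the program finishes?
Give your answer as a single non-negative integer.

Answer: 1

Derivation:
After 'push 7': stack = [7] (depth 1)
After 'dup': stack = [7, 7] (depth 2)
After 'neg': stack = [7, -7] (depth 2)
After 'push 11': stack = [7, -7, 11] (depth 3)
After 'mul': stack = [7, -77] (depth 2)
After 'neg': stack = [7, 77] (depth 2)
After 'sub': stack = [-70] (depth 1)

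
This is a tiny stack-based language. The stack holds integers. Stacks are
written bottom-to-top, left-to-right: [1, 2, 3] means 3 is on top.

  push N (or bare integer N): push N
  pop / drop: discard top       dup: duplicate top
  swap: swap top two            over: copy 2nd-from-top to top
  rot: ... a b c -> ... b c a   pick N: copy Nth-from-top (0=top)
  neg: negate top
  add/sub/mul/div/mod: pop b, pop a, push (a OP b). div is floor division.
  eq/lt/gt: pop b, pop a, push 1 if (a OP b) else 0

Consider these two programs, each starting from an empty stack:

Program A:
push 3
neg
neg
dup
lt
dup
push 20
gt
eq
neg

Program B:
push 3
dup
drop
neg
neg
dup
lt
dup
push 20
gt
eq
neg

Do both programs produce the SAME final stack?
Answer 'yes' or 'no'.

Program A trace:
  After 'push 3': [3]
  After 'neg': [-3]
  After 'neg': [3]
  After 'dup': [3, 3]
  After 'lt': [0]
  After 'dup': [0, 0]
  After 'push 20': [0, 0, 20]
  After 'gt': [0, 0]
  After 'eq': [1]
  After 'neg': [-1]
Program A final stack: [-1]

Program B trace:
  After 'push 3': [3]
  After 'dup': [3, 3]
  After 'drop': [3]
  After 'neg': [-3]
  After 'neg': [3]
  After 'dup': [3, 3]
  After 'lt': [0]
  After 'dup': [0, 0]
  After 'push 20': [0, 0, 20]
  After 'gt': [0, 0]
  After 'eq': [1]
  After 'neg': [-1]
Program B final stack: [-1]
Same: yes

Answer: yes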